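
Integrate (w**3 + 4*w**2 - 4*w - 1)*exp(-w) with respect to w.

Use integration by parts with u = w**3 + 4*w**2 - 4*w - 1, dv = exp(-w) dw, so v = -exp(-w).
Apply parts 3 times (tabular method): alternate signs, differentiate u down to 0, integrate dv up.

(-w**3 - 7*w**2 - 10*w - 9)*exp(-w) + C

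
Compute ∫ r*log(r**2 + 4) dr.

r**2*log(r**2 + 4)/2 - r**2/2 + 2*log(r**2 + 4) + C

Let u = r**2 + 4, so du = (2*r) dr.
The integral becomes (1/2)·∫ log(u) du; integrate by parts with u′=log(u), dv′=du.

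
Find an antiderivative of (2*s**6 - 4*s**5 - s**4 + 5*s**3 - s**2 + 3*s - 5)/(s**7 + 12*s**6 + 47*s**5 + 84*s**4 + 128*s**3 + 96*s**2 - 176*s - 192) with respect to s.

-log(s - 1)/1050 + 3*log(s + 1)/50 + 185*log(s + 2)/192 - 3893*log(s + 4)/400 + 121981*log(s + 6)/11200 - 29*log(s**2 + 4)/320 + 81*atan(s/2)/400 + C

Factor the denominator: (s - 1)*(s + 1)*(s + 2)*(s + 4)*(s + 6)*(s**2 + 4).
Partial-fraction decomposition: -(145*s - 324)/(800*(s**2 + 4)) + 121981/(11200*(s + 6)) - 3893/(400*(s + 4)) + 185/(192*(s + 2)) + 3/(50*(s + 1)) - 1/(1050*(s - 1)).
Integrate each term; A/(s−a) gives A·log|s−a|; the (Bs+D)/(s²+p²) term gives a log and an atan.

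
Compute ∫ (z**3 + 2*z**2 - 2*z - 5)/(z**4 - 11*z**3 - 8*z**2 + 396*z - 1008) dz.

Factor the denominator: (z - 7)*(z - 6)*(z - 4)*(z + 6).
Partial-fraction decomposition: 137/(1560*(z + 6)) + 83/(60*(z - 4)) - 271/(24*(z - 6)) + 422/(39*(z - 7)).
Integrate each term: A/(z−a) contributes A·log|z−a|.

422*log(z - 7)/39 - 271*log(z - 6)/24 + 83*log(z - 4)/60 + 137*log(z + 6)/1560 + C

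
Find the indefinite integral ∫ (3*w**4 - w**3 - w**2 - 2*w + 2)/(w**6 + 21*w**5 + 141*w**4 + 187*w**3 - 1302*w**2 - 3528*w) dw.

Factor the denominator: w*(w - 3)*(w + 4)*(w + 6)*(w + 7)**2.
Partial-fraction decomposition: 1594093/(44100*(w + 7)) + 7513/(210*(w + 7)**2) - 2041/(54*(w + 6)) + 59/(36*(w + 4)) + 29/(2700*(w - 3)) - 1/(1764*w).
Integrate each term; A/(w−a) gives A·log|w−a|; A/(w−a)² gives −A/(w−a).

-log(w)/1764 + 29*log(w - 3)/2700 + 59*log(w + 4)/36 - 2041*log(w + 6)/54 + 1594093*log(w + 7)/44100 - 7513/(210*w + 1470) + C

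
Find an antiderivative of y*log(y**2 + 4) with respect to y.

Let u = y**2 + 4, so du = (2*y) dy.
The integral becomes (1/2)·∫ log(u) du; integrate by parts with u′=log(u), dv′=du.

y**2*log(y**2 + 4)/2 - y**2/2 + 2*log(y**2 + 4) + C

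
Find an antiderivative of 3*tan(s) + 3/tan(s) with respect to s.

Let u = tan(s), so du = (tan(s)**2 + 1) ds.
Rewriting, the integral becomes 3·∫ 1/u du = 3·log(u).
Substituting back, u = tan(s).

3*log(tan(s)) + C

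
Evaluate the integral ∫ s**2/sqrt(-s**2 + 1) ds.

Substitute s = sin(θ), so ds = cos(θ) dθ and the radical becomes sqrt(-s**2 + 1) = cos(θ) by the Pythagorean identity.
Integrate the resulting trig expression in θ, then back-substitute θ = asin(s), sin(θ) = s, cos(θ) = sqrt(-s**2 + 1) (absorbing any constant into C).

-s*sqrt(-s**2 + 1)/2 + asin(s)/2 + C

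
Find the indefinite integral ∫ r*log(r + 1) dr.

Use integration by parts with u = log(r + 1), dv = r dr.
Then du = 1/(r + 1) dr and v = r**2/2.

r**2*log(r + 1)/2 - r**2/4 + r/2 - log(r + 1)/2 + C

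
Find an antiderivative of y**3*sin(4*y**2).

Let u = y², du = 2y dy; rewrite as (1/2)∫ u^1·sin(4u) du.
Now integrate by parts 1 time.

-y**2*cos(4*y**2)/8 + sin(4*y**2)/32 + C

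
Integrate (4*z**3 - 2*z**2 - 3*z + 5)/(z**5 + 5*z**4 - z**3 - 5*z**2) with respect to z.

4*log(z)/5 + log(z - 1)/3 - log(z + 1)/4 - 53*log(z + 5)/60 + 1/z + C

Factor the denominator: z**2*(z - 1)*(z + 1)*(z + 5).
Partial-fraction decomposition: -53/(60*(z + 5)) - 1/(4*(z + 1)) + 1/(3*(z - 1)) + 4/(5*z) - 1/z**2.
Integrate each term; A/(z−a) gives A·log|z−a|; A/(z−a)² gives −A/(z−a).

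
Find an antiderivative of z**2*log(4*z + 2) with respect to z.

z**3*log(4*z + 2)/3 - z**3/9 + z**2/12 - z/12 + log(2*z + 1)/24 + C

Use integration by parts with u = log(4*z + 2), dv = z**2 dz.
Then du = 4/(4*z + 2) dz and v = z**3/3.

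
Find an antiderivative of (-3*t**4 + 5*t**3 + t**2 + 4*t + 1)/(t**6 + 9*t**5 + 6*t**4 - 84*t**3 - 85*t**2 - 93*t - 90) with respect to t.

Factor the denominator: (t - 3)*(t + 1)*(t + 5)*(t + 6)*(t**2 + 1).
Partial-fraction decomposition: -(53*t - 96)/(4810*(t**2 + 1)) + 991/(333*(t + 6)) - 1247/(416*(t + 5)) + 1/(16*(t + 1)) - 43/(1440*(t - 3)).
Integrate each term; A/(t−a) gives A·log|t−a|; the (Bt+D)/(t²+p²) term gives a log and an atan.

-43*log(t - 3)/1440 + log(t + 1)/16 - 1247*log(t + 5)/416 + 991*log(t + 6)/333 - 53*log(t**2 + 1)/9620 + 48*atan(t)/2405 + C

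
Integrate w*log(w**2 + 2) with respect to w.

Let u = w**2 + 2, so du = (2*w) dw.
The integral becomes (1/2)·∫ log(u) du; integrate by parts with u′=log(u), dv′=du.

w**2*log(w**2 + 2)/2 - w**2/2 + log(w**2 + 2) + C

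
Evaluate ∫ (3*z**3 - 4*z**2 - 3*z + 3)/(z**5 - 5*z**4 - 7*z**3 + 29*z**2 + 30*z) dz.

log(z)/10 + 263*log(z - 5)/420 - 13*log(z - 3)/40 + log(z + 1)/24 - 31*log(z + 2)/70 + C

Factor the denominator: z*(z - 5)*(z - 3)*(z + 1)*(z + 2).
Partial-fraction decomposition: -31/(70*(z + 2)) + 1/(24*(z + 1)) - 13/(40*(z - 3)) + 263/(420*(z - 5)) + 1/(10*z).
Integrate each term: A/(z−a) contributes A·log|z−a|.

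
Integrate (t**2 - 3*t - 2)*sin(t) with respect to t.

-t**2*cos(t) + 2*t*sin(t) + 3*t*cos(t) - 3*sin(t) + 4*cos(t) + C

Use integration by parts with u = t**2 - 3*t - 2, dv = sin(t) dt, so v = -cos(t).
Apply parts 2 times (tabular method): alternate signs, differentiate u down to 0, integrate dv up.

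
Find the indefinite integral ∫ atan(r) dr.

r*atan(r) - log(r**2 + 1)/2 + C

Use integration by parts with u = arctan(r), dv = dr.
Then du = 1/(r**2 + 1) dr.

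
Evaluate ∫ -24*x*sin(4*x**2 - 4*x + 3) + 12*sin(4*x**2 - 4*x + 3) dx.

3*cos(4*x**2 - 4*x + 3) + C

Let u = 4*x**2 - 4*x + 3, so du = (8*x - 4) dx.
Rewriting, the integral becomes -3·∫ sin(u) du = -3·-cos(u).
Substituting back, u = 4*x**2 - 4*x + 3.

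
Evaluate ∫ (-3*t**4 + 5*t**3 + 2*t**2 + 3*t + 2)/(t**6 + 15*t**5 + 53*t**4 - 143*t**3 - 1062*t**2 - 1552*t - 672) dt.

-201*log(t - 4)/11000 - 59*log(t + 1)/900 + 533*log(t + 4)/216 - 1228*log(t + 6)/125 + 8839*log(t + 7)/1188 - 7/(450*t + 450) + C

Factor the denominator: (t - 4)*(t + 1)**2*(t + 4)*(t + 6)*(t + 7).
Partial-fraction decomposition: 8839/(1188*(t + 7)) - 1228/(125*(t + 6)) + 533/(216*(t + 4)) - 59/(900*(t + 1)) + 7/(450*(t + 1)**2) - 201/(11000*(t - 4)).
Integrate each term; A/(t−a) gives A·log|t−a|; A/(t−a)² gives −A/(t−a).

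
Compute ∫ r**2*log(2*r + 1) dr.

r**3*log(2*r + 1)/3 - r**3/9 + r**2/12 - r/12 + log(2*r + 1)/24 + C

Use integration by parts with u = log(2*r + 1), dv = r**2 dr.
Then du = 2/(2*r + 1) dr and v = r**3/3.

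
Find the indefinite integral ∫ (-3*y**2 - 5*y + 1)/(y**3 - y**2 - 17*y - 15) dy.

-33*log(y - 5)/16 - log(y + 1)/4 - 11*log(y + 3)/16 + C

Factor the denominator: (y - 5)*(y + 1)*(y + 3).
Partial-fraction decomposition: -11/(16*(y + 3)) - 1/(4*(y + 1)) - 33/(16*(y - 5)).
Integrate each term: A/(y−a) contributes A·log|y−a|.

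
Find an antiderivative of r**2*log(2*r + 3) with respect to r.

Use integration by parts with u = log(2*r + 3), dv = r**2 dr.
Then du = 2/(2*r + 3) dr and v = r**3/3.

r**3*log(2*r + 3)/3 - r**3/9 + r**2/4 - 3*r/4 + 9*log(2*r + 3)/8 + C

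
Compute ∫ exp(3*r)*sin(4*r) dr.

Let I denote the integral. Integrate by parts with u = sin(4*r), dv = exp(3*r) dr, so v = exp(3*r)/3: I = exp(3*r)*sin(4*r)/3 − (4/3)·∫ exp(3*r)*cos(4*r) dr.
Apply parts again with u = cos(4*r), dv = exp(3*r) dr: ∫ exp(3*r)*cos(4*r) dr = exp(3*r)*cos(4*r)/3 + (4/3)·I. Substituting back brings back I: I = exp(3*r)*sin(4*r)/3 - 4*exp(3*r)*cos(4*r)/9 − (16/9)·I.
Solving for I: (1 + 16/9)·I equals the remaining terms, so I = (9/25)·(exp(3*r)*sin(4*r)/3 - 4*exp(3*r)*cos(4*r)/9).

3*exp(3*r)*sin(4*r)/25 - 4*exp(3*r)*cos(4*r)/25 + C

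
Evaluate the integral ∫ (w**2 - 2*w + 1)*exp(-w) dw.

(-w**2 - 1)*exp(-w) + C

Use integration by parts with u = w**2 - 2*w + 1, dv = exp(-w) dw, so v = -exp(-w).
Apply parts 2 times (tabular method): alternate signs, differentiate u down to 0, integrate dv up.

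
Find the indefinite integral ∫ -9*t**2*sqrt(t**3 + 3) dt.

Let u = t**3 + 3, so du = (3*t**2) dt.
Rewriting, the integral becomes -3·∫ √u du = -3·(2/3)u^(3/2).
Substituting back, u = t**3 + 3.

-2*(t**3 + 3)**(3/2) + C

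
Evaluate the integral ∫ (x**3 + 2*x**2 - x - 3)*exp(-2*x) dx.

Use integration by parts with u = x**3 + 2*x**2 - x - 3, dv = exp(-2*x) dx, so v = -exp(-2*x)/2.
Apply parts 3 times (tabular method): alternate signs, differentiate u down to 0, integrate dv up.

(-4*x**3 - 14*x**2 - 10*x + 7)*exp(-2*x)/8 + C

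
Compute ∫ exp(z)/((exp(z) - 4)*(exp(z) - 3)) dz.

Let u = e^z, du = e^z dz.
The integral becomes ∫ du/((u-4)(u-3)); decompose into partial fractions.

log(exp(z) - 4) - log(exp(z) - 3) + C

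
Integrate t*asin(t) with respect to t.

Use integration by parts with u = arcsin(t), dv = t dt.
Then du = 1/sqrt(-t**2 + 1) dt.

t**2*asin(t)/2 + t*sqrt(-t**2 + 1)/4 - asin(t)/4 + C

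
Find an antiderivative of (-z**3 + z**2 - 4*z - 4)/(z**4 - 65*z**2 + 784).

Factor the denominator: (z - 7)*(z - 4)*(z + 4)*(z + 7).
Partial-fraction decomposition: -208/(231*(z + 7)) + 23/(66*(z + 4)) + 17/(66*(z - 4)) - 163/(231*(z - 7)).
Integrate each term: A/(z−a) contributes A·log|z−a|.

-163*log(z - 7)/231 + 17*log(z - 4)/66 + 23*log(z + 4)/66 - 208*log(z + 7)/231 + C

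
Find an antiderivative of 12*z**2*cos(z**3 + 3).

Let u = z**3 + 3, so du = (3*z**2) dz.
Rewriting, the integral becomes 4·∫ cos(u) du = 4·sin(u).
Substituting back, u = z**3 + 3.

4*sin(z**3 + 3) + C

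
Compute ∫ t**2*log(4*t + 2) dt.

Use integration by parts with u = log(4*t + 2), dv = t**2 dt.
Then du = 4/(4*t + 2) dt and v = t**3/3.

t**3*log(4*t + 2)/3 - t**3/9 + t**2/12 - t/12 + log(2*t + 1)/24 + C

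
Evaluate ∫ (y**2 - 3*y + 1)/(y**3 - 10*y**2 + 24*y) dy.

Factor the denominator: y*(y - 6)*(y - 4).
Partial-fraction decomposition: -5/(8*(y - 4)) + 19/(12*(y - 6)) + 1/(24*y).
Integrate each term: A/(y−a) contributes A·log|y−a|.

log(y)/24 + 19*log(y - 6)/12 - 5*log(y - 4)/8 + C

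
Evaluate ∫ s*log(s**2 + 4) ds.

s**2*log(s**2 + 4)/2 - s**2/2 + 2*log(s**2 + 4) + C

Let u = s**2 + 4, so du = (2*s) ds.
The integral becomes (1/2)·∫ log(u) du; integrate by parts with u′=log(u), dv′=du.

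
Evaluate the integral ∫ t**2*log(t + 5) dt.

Use integration by parts with u = log(t + 5), dv = t**2 dt.
Then du = 1/(t + 5) dt and v = t**3/3.

t**3*log(t + 5)/3 - t**3/9 + 5*t**2/6 - 25*t/3 + 125*log(t + 5)/3 + C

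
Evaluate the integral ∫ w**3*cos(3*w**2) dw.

w**2*sin(3*w**2)/6 + cos(3*w**2)/18 + C

Let u = w², du = 2w dw; rewrite as (1/2)∫ u^1·cos(3u) du.
Now integrate by parts 1 time.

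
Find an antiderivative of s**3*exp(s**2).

(s**2 - 1)*exp(s**2)/2 + C

Let u = s², du = 2s ds; rewrite as (1/2)∫ u^1·exp(1u) du.
Now integrate by parts 1 time.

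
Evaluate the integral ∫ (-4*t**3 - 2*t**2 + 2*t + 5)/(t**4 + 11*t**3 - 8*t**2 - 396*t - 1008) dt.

Factor the denominator: (t - 6)*(t + 4)*(t + 6)*(t + 7).
Partial-fraction decomposition: -1265/(39*(t + 7)) + 785/(24*(t + 6)) - 221/(60*(t + 4)) - 919/(1560*(t - 6)).
Integrate each term: A/(t−a) contributes A·log|t−a|.

-919*log(t - 6)/1560 - 221*log(t + 4)/60 + 785*log(t + 6)/24 - 1265*log(t + 7)/39 + C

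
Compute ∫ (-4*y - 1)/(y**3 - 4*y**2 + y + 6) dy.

-13*log(y - 3)/4 + 3*log(y - 2) + log(y + 1)/4 + C

Factor the denominator: (y - 3)*(y - 2)*(y + 1).
Partial-fraction decomposition: 1/(4*(y + 1)) + 3/(y - 2) - 13/(4*(y - 3)).
Integrate each term: A/(y−a) contributes A·log|y−a|.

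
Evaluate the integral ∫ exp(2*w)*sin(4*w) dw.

exp(2*w)*sin(4*w)/10 - exp(2*w)*cos(4*w)/5 + C

Let I denote the integral. Integrate by parts with u = sin(4*w), dv = exp(2*w) dw, so v = exp(2*w)/2: I = exp(2*w)*sin(4*w)/2 − 2·∫ exp(2*w)*cos(4*w) dw.
Apply parts again with u = cos(4*w), dv = exp(2*w) dw: ∫ exp(2*w)*cos(4*w) dw = exp(2*w)*cos(4*w)/2 + 2·I. Substituting back brings back I: I = exp(2*w)*sin(4*w)/2 - exp(2*w)*cos(4*w) − 4·I.
Solving for I: (1 + 4)·I equals the remaining terms, so I = (1/5)·(exp(2*w)*sin(4*w)/2 - exp(2*w)*cos(4*w)).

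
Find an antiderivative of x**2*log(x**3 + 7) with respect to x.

Let u = x**3 + 7, so du = (3*x**2) dx.
The integral becomes (1/3)·∫ log(u) du; integrate by parts with u′=log(u), dv′=du.

x**3*log(x**3 + 7)/3 - x**3/3 + 7*log(x**3 + 7)/3 + C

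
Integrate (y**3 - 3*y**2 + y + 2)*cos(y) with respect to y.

y**3*sin(y) - 3*y**2*sin(y) + 3*y**2*cos(y) - 5*y*sin(y) - 6*y*cos(y) + 8*sin(y) - 5*cos(y) + C

Use integration by parts with u = y**3 - 3*y**2 + y + 2, dv = cos(y) dy, so v = sin(y).
Apply parts 3 times (tabular method): alternate signs, differentiate u down to 0, integrate dv up.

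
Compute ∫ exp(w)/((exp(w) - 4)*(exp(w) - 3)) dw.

Let u = e^w, du = e^w dw.
The integral becomes ∫ du/((u-4)(u-3)); decompose into partial fractions.

log(exp(w) - 4) - log(exp(w) - 3) + C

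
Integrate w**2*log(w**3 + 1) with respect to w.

Let u = w**3 + 1, so du = (3*w**2) dw.
The integral becomes (1/3)·∫ log(u) du; integrate by parts with u′=log(u), dv′=du.

w**3*log(w**3 + 1)/3 - w**3/3 + log(w**3 + 1)/3 + C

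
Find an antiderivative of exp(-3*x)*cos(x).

exp(-3*x)*sin(x)/10 - 3*exp(-3*x)*cos(x)/10 + C

Let I denote the integral. Integrate by parts with u = cos(x), dv = exp(-3*x) dx, so v = -exp(-3*x)/3: I = -exp(-3*x)*cos(x)/3 − (1/3)·∫ exp(-3*x)*sin(x) dx.
Apply parts again with u = sin(x), dv = exp(-3*x) dx: ∫ exp(-3*x)*sin(x) dx = -exp(-3*x)*sin(x)/3 + (1/3)·I. Substituting back brings back I: I = exp(-3*x)*sin(x)/9 - exp(-3*x)*cos(x)/3 − (1/9)·I.
Solving for I: (1 + 1/9)·I equals the remaining terms, so I = (9/10)·(exp(-3*x)*sin(x)/9 - exp(-3*x)*cos(x)/3).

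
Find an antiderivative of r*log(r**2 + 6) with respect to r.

r**2*log(r**2 + 6)/2 - r**2/2 + 3*log(r**2 + 6) + C

Let u = r**2 + 6, so du = (2*r) dr.
The integral becomes (1/2)·∫ log(u) du; integrate by parts with u′=log(u), dv′=du.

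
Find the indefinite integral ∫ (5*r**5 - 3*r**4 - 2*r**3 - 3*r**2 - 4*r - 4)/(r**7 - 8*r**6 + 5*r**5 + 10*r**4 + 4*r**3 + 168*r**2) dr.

Factor the denominator: r**2*(r - 7)*(r - 3)*(r + 2)*(r**2 + 4).
Partial-fraction decomposition: -(381*r - 248)/(1378*(r**2 + 4)) - 5/(36*(r + 2)) - 175/(468*(r - 3)) + 75967/(93492*(r - 7)) - 41/(1764*r) - 1/(42*r**2).
Integrate each term; A/(r−a) gives A·log|r−a|; the (Br+D)/(r²+p²) term gives a log and an atan.

-41*log(r)/1764 + 75967*log(r - 7)/93492 - 175*log(r - 3)/468 - 5*log(r + 2)/36 - 381*log(r**2 + 4)/2756 + 62*atan(r/2)/689 + 1/(42*r) + C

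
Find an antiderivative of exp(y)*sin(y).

Let I denote the integral. Integrate by parts with u = sin(y), dv = exp(y) dy, so v = exp(y): I = exp(y)*sin(y) − ∫ exp(y)*cos(y) dy.
Apply parts again with u = cos(y), dv = exp(y) dy: ∫ exp(y)*cos(y) dy = exp(y)*cos(y) + I. Substituting back brings back I: I = exp(y)*sin(y) - exp(y)*cos(y) − I.
Solving for I: (1 + 1)·I equals the remaining terms, so I = (1/2)·(exp(y)*sin(y) - exp(y)*cos(y)).

exp(y)*sin(y)/2 - exp(y)*cos(y)/2 + C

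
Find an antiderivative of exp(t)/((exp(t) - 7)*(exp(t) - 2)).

log(exp(t) - 7)/5 - log(exp(t) - 2)/5 + C

Let u = e^t, du = e^t dt.
The integral becomes ∫ du/((u-7)(u-2)); decompose into partial fractions.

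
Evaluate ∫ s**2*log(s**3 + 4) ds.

s**3*log(s**3 + 4)/3 - s**3/3 + 4*log(s**3 + 4)/3 + C

Let u = s**3 + 4, so du = (3*s**2) ds.
The integral becomes (1/3)·∫ log(u) du; integrate by parts with u′=log(u), dv′=du.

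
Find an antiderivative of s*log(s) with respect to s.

s**2*log(s)/2 - s**2/4 + C

Use integration by parts with u = log(s), dv = s ds.
Then du = 1/s ds and v = s**2/2.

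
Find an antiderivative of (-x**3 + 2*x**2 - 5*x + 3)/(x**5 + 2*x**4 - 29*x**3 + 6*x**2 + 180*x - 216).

-7*log(x - 3)/18 + 549*log(x - 2)/1600 - 7*log(x + 3)/50 + 107*log(x + 6)/576 - 7/(40*x - 80) + C

Factor the denominator: (x - 3)*(x - 2)**2*(x + 3)*(x + 6).
Partial-fraction decomposition: 107/(576*(x + 6)) - 7/(50*(x + 3)) + 549/(1600*(x - 2)) + 7/(40*(x - 2)**2) - 7/(18*(x - 3)).
Integrate each term; A/(x−a) gives A·log|x−a|; A/(x−a)² gives −A/(x−a).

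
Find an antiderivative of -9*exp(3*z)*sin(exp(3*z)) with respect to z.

Let u = exp(3*z), so du = (3*exp(3*z)) dz.
Rewriting, the integral becomes -3·∫ sin(u) du = -3·-cos(u).
Substituting back, u = exp(3*z).

3*cos(exp(3*z)) + C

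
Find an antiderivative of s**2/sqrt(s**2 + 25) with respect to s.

Substitute s = 5·tan(θ), so ds = 5·sec(θ)^2 dθ and the radical becomes sqrt(s**2 + 25) = 5·sec(θ) by the Pythagorean identity.
Integrate the resulting trig expression in θ, then back-substitute tan(θ) = s/5, sec(θ) = sqrt(s**2 + 25)/5 (absorbing any constant into C).

s*sqrt(s**2 + 25)/2 - 25*log(s + sqrt(s**2 + 25))/2 + C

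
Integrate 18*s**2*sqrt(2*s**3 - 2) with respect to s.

Let u = 2*s**3 - 2, so du = (6*s**2) ds.
Rewriting, the integral becomes 3·∫ √u du = 3·(2/3)u^(3/2).
Substituting back, u = 2*s**3 - 2.

2*(2*s**3 - 2)**(3/2) + C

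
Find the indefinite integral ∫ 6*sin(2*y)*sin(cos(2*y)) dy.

Let u = cos(2*y), so du = (-2*sin(2*y)) dy.
Rewriting, the integral becomes -3·∫ sin(u) du = -3·-cos(u).
Substituting back, u = cos(2*y).

3*cos(cos(2*y)) + C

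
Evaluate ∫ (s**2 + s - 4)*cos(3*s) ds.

s**2*sin(3*s)/3 + s*sin(3*s)/3 + 2*s*cos(3*s)/9 - 38*sin(3*s)/27 + cos(3*s)/9 + C

Use integration by parts with u = s**2 + s - 4, dv = cos(3*s) ds, so v = sin(3*s)/3.
Apply parts 2 times (tabular method): alternate signs, differentiate u down to 0, integrate dv up.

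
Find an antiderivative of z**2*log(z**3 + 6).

z**3*log(z**3 + 6)/3 - z**3/3 + 2*log(z**3 + 6) + C

Let u = z**3 + 6, so du = (3*z**2) dz.
The integral becomes (1/3)·∫ log(u) du; integrate by parts with u′=log(u), dv′=du.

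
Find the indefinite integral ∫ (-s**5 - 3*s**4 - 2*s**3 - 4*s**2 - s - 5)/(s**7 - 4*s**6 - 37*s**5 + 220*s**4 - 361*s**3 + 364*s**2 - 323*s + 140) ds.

Factor the denominator: (s - 5)*(s - 4)*(s - 1)**2*(s + 7)*(s**2 + 1).
Partial-fraction decomposition: -(71*s - 22)/(5525*(s**2 + 1)) + 631/(26400*(s + 7)) - 35/(288*(s - 1)) - 1/(12*(s - 1)**2) + 1993/(1683*(s - 4)) - 335/(312*(s - 5)).
Integrate each term; A/(s−a) gives A·log|s−a|; the (Bs+D)/(s²+p²) term gives a log and an atan.

-335*log(s - 5)/312 + 1993*log(s - 4)/1683 - 35*log(s - 1)/288 + 631*log(s + 7)/26400 - 71*log(s**2 + 1)/11050 + 22*atan(s)/5525 + 1/(12*s - 12) + C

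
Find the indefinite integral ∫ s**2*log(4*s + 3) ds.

s**3*log(4*s + 3)/3 - s**3/9 + s**2/8 - 3*s/16 + 9*log(4*s + 3)/64 + C

Use integration by parts with u = log(4*s + 3), dv = s**2 ds.
Then du = 4/(4*s + 3) ds and v = s**3/3.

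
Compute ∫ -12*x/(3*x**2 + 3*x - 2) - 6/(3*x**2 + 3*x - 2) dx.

-2*log(3*x**2 + 3*x - 2) + C

Let u = 3*x**2 + 3*x - 2, so du = (6*x + 3) dx.
Rewriting, the integral becomes -2·∫ 1/u du = -2·log(u).
Substituting back, u = 3*x**2 + 3*x - 2.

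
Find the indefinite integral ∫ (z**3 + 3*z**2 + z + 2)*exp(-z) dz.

Use integration by parts with u = z**3 + 3*z**2 + z + 2, dv = exp(-z) dz, so v = -exp(-z).
Apply parts 3 times (tabular method): alternate signs, differentiate u down to 0, integrate dv up.

(-z**3 - 6*z**2 - 13*z - 15)*exp(-z) + C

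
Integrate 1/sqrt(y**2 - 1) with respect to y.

Substitute y = sec(θ), so dy = sec(θ)*tan(θ) dθ and the radical becomes sqrt(y**2 - 1) = tan(θ) by the Pythagorean identity.
Integrate the resulting trig expression in θ, then back-substitute sec(θ) = y, tan(θ) = sqrt(y**2 - 1) (absorbing any constant into C).

log(y + sqrt(y**2 - 1)) + C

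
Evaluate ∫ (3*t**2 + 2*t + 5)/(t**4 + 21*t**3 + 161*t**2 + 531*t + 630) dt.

Factor the denominator: (t + 3)*(t + 5)*(t + 6)*(t + 7).
Partial-fraction decomposition: -69/(4*(t + 7)) + 101/(3*(t + 6)) - 35/(2*(t + 5)) + 13/(12*(t + 3)).
Integrate each term: A/(t−a) contributes A·log|t−a|.

13*log(t + 3)/12 - 35*log(t + 5)/2 + 101*log(t + 6)/3 - 69*log(t + 7)/4 + C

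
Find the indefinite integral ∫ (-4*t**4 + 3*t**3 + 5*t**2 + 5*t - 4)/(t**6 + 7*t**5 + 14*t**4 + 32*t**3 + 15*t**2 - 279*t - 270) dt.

-2*log(t - 2)/195 + 11*log(t + 1)/240 - 379*log(t + 3)/360 + 397*log(t + 5)/272 - 17597*log(t**2 + 9)/79560 + 2729*atan(t/3)/39780 + C

Factor the denominator: (t - 2)*(t + 1)*(t + 3)*(t + 5)*(t**2 + 9).
Partial-fraction decomposition: -(17597*t - 8187)/(39780*(t**2 + 9)) + 397/(272*(t + 5)) - 379/(360*(t + 3)) + 11/(240*(t + 1)) - 2/(195*(t - 2)).
Integrate each term; A/(t−a) gives A·log|t−a|; the (Bt+D)/(t²+p²) term gives a log and an atan.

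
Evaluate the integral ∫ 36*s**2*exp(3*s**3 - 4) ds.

4*exp(3*s**3 - 4) + C

Let u = 3*s**3 - 4, so du = (9*s**2) ds.
Rewriting, the integral becomes 4·∫ e^u du = 4·e^u.
Substituting back, u = 3*s**3 - 4.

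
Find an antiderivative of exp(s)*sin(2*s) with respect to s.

exp(s)*sin(2*s)/5 - 2*exp(s)*cos(2*s)/5 + C

Let I denote the integral. Integrate by parts with u = sin(2*s), dv = exp(s) ds, so v = exp(s): I = exp(s)*sin(2*s) − 2·∫ exp(s)*cos(2*s) ds.
Apply parts again with u = cos(2*s), dv = exp(s) ds: ∫ exp(s)*cos(2*s) ds = exp(s)*cos(2*s) + 2·I. Substituting back brings back I: I = exp(s)*sin(2*s) - 2*exp(s)*cos(2*s) − 4·I.
Solving for I: (1 + 4)·I equals the remaining terms, so I = (1/5)·(exp(s)*sin(2*s) - 2*exp(s)*cos(2*s)).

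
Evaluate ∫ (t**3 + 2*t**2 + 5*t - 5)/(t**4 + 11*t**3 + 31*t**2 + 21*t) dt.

Factor the denominator: t*(t + 1)*(t + 3)*(t + 7).
Partial-fraction decomposition: 95/(56*(t + 7)) - 29/(24*(t + 3)) + 3/(4*(t + 1)) - 5/(21*t).
Integrate each term: A/(t−a) contributes A·log|t−a|.

-5*log(t)/21 + 3*log(t + 1)/4 - 29*log(t + 3)/24 + 95*log(t + 7)/56 + C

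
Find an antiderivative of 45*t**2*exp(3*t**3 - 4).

Let u = 3*t**3 - 4, so du = (9*t**2) dt.
Rewriting, the integral becomes 5·∫ e^u du = 5·e^u.
Substituting back, u = 3*t**3 - 4.

5*exp(3*t**3 - 4) + C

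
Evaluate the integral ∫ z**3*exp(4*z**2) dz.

Let u = z², du = 2z dz; rewrite as (1/2)∫ u^1·exp(4u) du.
Now integrate by parts 1 time.

(4*z**2 - 1)*exp(4*z**2)/32 + C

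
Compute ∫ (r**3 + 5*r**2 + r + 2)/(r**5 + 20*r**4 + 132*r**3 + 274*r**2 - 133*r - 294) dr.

9*log(r - 1)/896 - log(r + 1)/72 - 8*log(r + 6)/7 + 1321*log(r + 7)/1152 - 103/(48*r + 336) + C

Factor the denominator: (r - 1)*(r + 1)*(r + 6)*(r + 7)**2.
Partial-fraction decomposition: 1321/(1152*(r + 7)) + 103/(48*(r + 7)**2) - 8/(7*(r + 6)) - 1/(72*(r + 1)) + 9/(896*(r - 1)).
Integrate each term; A/(r−a) gives A·log|r−a|; A/(r−a)² gives −A/(r−a).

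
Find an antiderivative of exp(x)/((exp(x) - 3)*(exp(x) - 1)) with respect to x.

Let u = e^x, du = e^x dx.
The integral becomes ∫ du/((u-1)(u-3)); decompose into partial fractions.

log(exp(x) - 3)/2 - log(exp(x) - 1)/2 + C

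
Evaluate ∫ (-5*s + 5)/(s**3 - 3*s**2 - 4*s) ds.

Factor the denominator: s*(s - 4)*(s + 1).
Partial-fraction decomposition: 2/(s + 1) - 3/(4*(s - 4)) - 5/(4*s).
Integrate each term: A/(s−a) contributes A·log|s−a|.

-5*log(s)/4 - 3*log(s - 4)/4 + 2*log(s + 1) + C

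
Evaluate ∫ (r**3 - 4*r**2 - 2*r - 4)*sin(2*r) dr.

-r**3*cos(2*r)/2 + 3*r**2*sin(2*r)/4 + 2*r**2*cos(2*r) - 2*r*sin(2*r) + 7*r*cos(2*r)/4 - 7*sin(2*r)/8 + cos(2*r) + C

Use integration by parts with u = r**3 - 4*r**2 - 2*r - 4, dv = sin(2*r) dr, so v = -cos(2*r)/2.
Apply parts 3 times (tabular method): alternate signs, differentiate u down to 0, integrate dv up.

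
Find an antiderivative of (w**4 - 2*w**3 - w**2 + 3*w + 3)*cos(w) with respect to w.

w**4*sin(w) - 2*w**3*sin(w) + 4*w**3*cos(w) - 13*w**2*sin(w) - 6*w**2*cos(w) + 15*w*sin(w) - 26*w*cos(w) + 29*sin(w) + 15*cos(w) + C

Use integration by parts with u = w**4 - 2*w**3 - w**2 + 3*w + 3, dv = cos(w) dw, so v = sin(w).
Apply parts 4 times (tabular method): alternate signs, differentiate u down to 0, integrate dv up.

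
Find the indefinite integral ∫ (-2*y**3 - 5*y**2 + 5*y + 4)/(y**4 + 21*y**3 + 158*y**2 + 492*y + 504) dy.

Factor the denominator: (y + 2)*(y + 6)**2*(y + 7).
Partial-fraction decomposition: -82/(y + 7) + 641/(8*(y + 6)) - 113/(2*(y + 6)**2) - 1/(8*(y + 2)).
Integrate each term; A/(y−a) gives A·log|y−a|; A/(y−a)² gives −A/(y−a).

-log(y + 2)/8 + 641*log(y + 6)/8 - 82*log(y + 7) + 113/(2*y + 12) + C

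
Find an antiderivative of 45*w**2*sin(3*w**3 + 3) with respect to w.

-5*cos(3*w**3 + 3) + C

Let u = 3*w**3 + 3, so du = (9*w**2) dw.
Rewriting, the integral becomes 5·∫ sin(u) du = 5·-cos(u).
Substituting back, u = 3*w**3 + 3.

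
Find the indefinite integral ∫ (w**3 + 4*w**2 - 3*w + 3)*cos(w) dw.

Use integration by parts with u = w**3 + 4*w**2 - 3*w + 3, dv = cos(w) dw, so v = sin(w).
Apply parts 3 times (tabular method): alternate signs, differentiate u down to 0, integrate dv up.

w**3*sin(w) + 4*w**2*sin(w) + 3*w**2*cos(w) - 9*w*sin(w) + 8*w*cos(w) - 5*sin(w) - 9*cos(w) + C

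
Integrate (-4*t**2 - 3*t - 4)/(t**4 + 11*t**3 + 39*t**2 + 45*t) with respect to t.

-4*log(t)/45 - 157*log(t + 3)/36 + 89*log(t + 5)/20 - 31/(6*t + 18) + C

Factor the denominator: t*(t + 3)**2*(t + 5).
Partial-fraction decomposition: 89/(20*(t + 5)) - 157/(36*(t + 3)) + 31/(6*(t + 3)**2) - 4/(45*t).
Integrate each term; A/(t−a) gives A·log|t−a|; A/(t−a)² gives −A/(t−a).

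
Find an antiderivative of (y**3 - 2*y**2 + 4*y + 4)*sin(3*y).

Use integration by parts with u = y**3 - 2*y**2 + 4*y + 4, dv = sin(3*y) dy, so v = -cos(3*y)/3.
Apply parts 3 times (tabular method): alternate signs, differentiate u down to 0, integrate dv up.

-y**3*cos(3*y)/3 + y**2*sin(3*y)/3 + 2*y**2*cos(3*y)/3 - 4*y*sin(3*y)/9 - 10*y*cos(3*y)/9 + 10*sin(3*y)/27 - 40*cos(3*y)/27 + C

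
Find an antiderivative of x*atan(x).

x**2*atan(x)/2 - x/2 + atan(x)/2 + C

Use integration by parts with u = arctan(x), dv = x dx.
Then du = 1/(x**2 + 1) dx.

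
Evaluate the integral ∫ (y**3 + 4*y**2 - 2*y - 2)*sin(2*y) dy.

-y**3*cos(2*y)/2 + 3*y**2*sin(2*y)/4 - 2*y**2*cos(2*y) + 2*y*sin(2*y) + 7*y*cos(2*y)/4 - 7*sin(2*y)/8 + 2*cos(2*y) + C

Use integration by parts with u = y**3 + 4*y**2 - 2*y - 2, dv = sin(2*y) dy, so v = -cos(2*y)/2.
Apply parts 3 times (tabular method): alternate signs, differentiate u down to 0, integrate dv up.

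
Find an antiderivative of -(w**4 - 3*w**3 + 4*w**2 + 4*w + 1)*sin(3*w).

Use integration by parts with u = w**4 - 3*w**3 + 4*w**2 + 4*w + 1, dv = -sin(3*w) dw, so v = cos(3*w)/3.
Apply parts 4 times (tabular method): alternate signs, differentiate u down to 0, integrate dv up.

w**4*cos(3*w)/3 - 4*w**3*sin(3*w)/9 - w**3*cos(3*w) + w**2*sin(3*w) + 8*w**2*cos(3*w)/9 - 16*w*sin(3*w)/27 + 2*w*cos(3*w) - 2*sin(3*w)/3 + 11*cos(3*w)/81 + C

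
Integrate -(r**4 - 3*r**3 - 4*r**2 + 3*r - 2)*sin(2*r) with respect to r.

Use integration by parts with u = r**4 - 3*r**3 - 4*r**2 + 3*r - 2, dv = -sin(2*r) dr, so v = cos(2*r)/2.
Apply parts 4 times (tabular method): alternate signs, differentiate u down to 0, integrate dv up.

r**4*cos(2*r)/2 - r**3*sin(2*r) - 3*r**3*cos(2*r)/2 + 9*r**2*sin(2*r)/4 - 7*r**2*cos(2*r)/2 + 7*r*sin(2*r)/2 + 15*r*cos(2*r)/4 - 15*sin(2*r)/8 + 3*cos(2*r)/4 + C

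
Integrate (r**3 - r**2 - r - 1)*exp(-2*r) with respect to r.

Use integration by parts with u = r**3 - r**2 - r - 1, dv = exp(-2*r) dr, so v = -exp(-2*r)/2.
Apply parts 3 times (tabular method): alternate signs, differentiate u down to 0, integrate dv up.

(-4*r**3 - 2*r**2 + 2*r + 5)*exp(-2*r)/8 + C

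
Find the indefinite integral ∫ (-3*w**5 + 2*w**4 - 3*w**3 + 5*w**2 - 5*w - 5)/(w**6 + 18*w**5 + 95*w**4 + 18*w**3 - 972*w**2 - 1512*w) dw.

5*log(w)/1512 - 623*log(w - 3)/12150 + 177*log(w + 2)/800 + 1231193*log(w + 6)/7776 - 56527*log(w + 7)/350 + 26773/(216*w + 1296) + C

Factor the denominator: w*(w - 3)*(w + 2)*(w + 6)**2*(w + 7).
Partial-fraction decomposition: -56527/(350*(w + 7)) + 1231193/(7776*(w + 6)) - 26773/(216*(w + 6)**2) + 177/(800*(w + 2)) - 623/(12150*(w - 3)) + 5/(1512*w).
Integrate each term; A/(w−a) gives A·log|w−a|; A/(w−a)² gives −A/(w−a).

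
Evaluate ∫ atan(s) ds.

s*atan(s) - log(s**2 + 1)/2 + C

Use integration by parts with u = arctan(s), dv = ds.
Then du = 1/(s**2 + 1) ds.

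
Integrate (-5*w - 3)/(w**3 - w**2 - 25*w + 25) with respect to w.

-7*log(w - 5)/10 + log(w - 1)/3 + 11*log(w + 5)/30 + C

Factor the denominator: (w - 5)*(w - 1)*(w + 5).
Partial-fraction decomposition: 11/(30*(w + 5)) + 1/(3*(w - 1)) - 7/(10*(w - 5)).
Integrate each term: A/(w−a) contributes A·log|w−a|.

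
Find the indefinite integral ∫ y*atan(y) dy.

y**2*atan(y)/2 - y/2 + atan(y)/2 + C

Use integration by parts with u = arctan(y), dv = y dy.
Then du = 1/(y**2 + 1) dy.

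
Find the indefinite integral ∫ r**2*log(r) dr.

r**3*log(r)/3 - r**3/9 + C

Use integration by parts with u = log(r), dv = r**2 dr.
Then du = 1/r dr and v = r**3/3.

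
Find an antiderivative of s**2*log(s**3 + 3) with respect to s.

Let u = s**3 + 3, so du = (3*s**2) ds.
The integral becomes (1/3)·∫ log(u) du; integrate by parts with u′=log(u), dv′=du.

s**3*log(s**3 + 3)/3 - s**3/3 + log(s**3 + 3) + C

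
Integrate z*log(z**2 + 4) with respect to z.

Let u = z**2 + 4, so du = (2*z) dz.
The integral becomes (1/2)·∫ log(u) du; integrate by parts with u′=log(u), dv′=du.

z**2*log(z**2 + 4)/2 - z**2/2 + 2*log(z**2 + 4) + C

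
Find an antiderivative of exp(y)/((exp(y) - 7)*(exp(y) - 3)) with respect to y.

log(exp(y) - 7)/4 - log(exp(y) - 3)/4 + C

Let u = e^y, du = e^y dy.
The integral becomes ∫ du/((u-7)(u-3)); decompose into partial fractions.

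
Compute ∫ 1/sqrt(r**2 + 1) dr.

Substitute r = tan(θ), so dr = sec(θ)^2 dθ and the radical becomes sqrt(r**2 + 1) = sec(θ) by the Pythagorean identity.
Integrate the resulting trig expression in θ, then back-substitute tan(θ) = r, sec(θ) = sqrt(r**2 + 1) (absorbing any constant into C).

log(r + sqrt(r**2 + 1)) + C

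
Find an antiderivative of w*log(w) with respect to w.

Use integration by parts with u = log(w), dv = w dw.
Then du = 1/w dw and v = w**2/2.

w**2*log(w)/2 - w**2/4 + C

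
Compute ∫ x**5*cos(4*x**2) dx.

Let u = x², du = 2x dx; rewrite as (1/2)∫ u^2·cos(4u) du.
Now integrate by parts 2 times.

x**4*sin(4*x**2)/8 + x**2*cos(4*x**2)/16 - sin(4*x**2)/64 + C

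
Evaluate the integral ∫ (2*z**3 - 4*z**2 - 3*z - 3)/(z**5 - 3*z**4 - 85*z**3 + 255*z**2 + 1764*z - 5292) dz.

233*log(z - 7)/364 - 89*log(z - 6)/156 + log(z - 3)/180 + 187*log(z + 6)/468 - 216*log(z + 7)/455 + C

Factor the denominator: (z - 7)*(z - 6)*(z - 3)*(z + 6)*(z + 7).
Partial-fraction decomposition: -216/(455*(z + 7)) + 187/(468*(z + 6)) + 1/(180*(z - 3)) - 89/(156*(z - 6)) + 233/(364*(z - 7)).
Integrate each term: A/(z−a) contributes A·log|z−a|.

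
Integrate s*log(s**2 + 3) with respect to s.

s**2*log(s**2 + 3)/2 - s**2/2 + 3*log(s**2 + 3)/2 + C

Let u = s**2 + 3, so du = (2*s) ds.
The integral becomes (1/2)·∫ log(u) du; integrate by parts with u′=log(u), dv′=du.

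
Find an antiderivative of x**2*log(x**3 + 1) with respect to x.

Let u = x**3 + 1, so du = (3*x**2) dx.
The integral becomes (1/3)·∫ log(u) du; integrate by parts with u′=log(u), dv′=du.

x**3*log(x**3 + 1)/3 - x**3/3 + log(x**3 + 1)/3 + C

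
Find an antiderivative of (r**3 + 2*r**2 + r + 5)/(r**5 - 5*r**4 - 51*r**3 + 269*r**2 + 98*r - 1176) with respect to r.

Factor the denominator: (r - 7)*(r - 4)*(r - 3)*(r + 2)*(r + 7).
Partial-fraction decomposition: -247/(7700*(r + 7)) - 1/(450*(r + 2)) + 53/(200*(r - 3)) - 35/(66*(r - 4)) + 151/(504*(r - 7)).
Integrate each term: A/(r−a) contributes A·log|r−a|.

151*log(r - 7)/504 - 35*log(r - 4)/66 + 53*log(r - 3)/200 - log(r + 2)/450 - 247*log(r + 7)/7700 + C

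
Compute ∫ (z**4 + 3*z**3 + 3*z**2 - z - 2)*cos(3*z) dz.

z**4*sin(3*z)/3 + z**3*sin(3*z) + 4*z**3*cos(3*z)/9 + 5*z**2*sin(3*z)/9 + z**2*cos(3*z) - z*sin(3*z) + 10*z*cos(3*z)/27 - 64*sin(3*z)/81 - cos(3*z)/3 + C

Use integration by parts with u = z**4 + 3*z**3 + 3*z**2 - z - 2, dv = cos(3*z) dz, so v = sin(3*z)/3.
Apply parts 4 times (tabular method): alternate signs, differentiate u down to 0, integrate dv up.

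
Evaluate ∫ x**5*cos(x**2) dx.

x**4*sin(x**2)/2 + x**2*cos(x**2) - sin(x**2) + C

Let u = x², du = 2x dx; rewrite as (1/2)∫ u^2·cos(1u) du.
Now integrate by parts 2 times.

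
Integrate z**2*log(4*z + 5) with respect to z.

z**3*log(4*z + 5)/3 - z**3/9 + 5*z**2/24 - 25*z/48 + 125*log(4*z + 5)/192 + C

Use integration by parts with u = log(4*z + 5), dv = z**2 dz.
Then du = 4/(4*z + 5) dz and v = z**3/3.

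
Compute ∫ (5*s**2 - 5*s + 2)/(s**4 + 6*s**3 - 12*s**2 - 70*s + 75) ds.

Factor the denominator: (s - 3)*(s - 1)*(s + 5)**2.
Partial-fraction decomposition: -2/(9*(s + 5)) + 19/(6*(s + 5)**2) - 1/(36*(s - 1)) + 1/(4*(s - 3)).
Integrate each term; A/(s−a) gives A·log|s−a|; A/(s−a)² gives −A/(s−a).

log(s - 3)/4 - log(s - 1)/36 - 2*log(s + 5)/9 - 19/(6*s + 30) + C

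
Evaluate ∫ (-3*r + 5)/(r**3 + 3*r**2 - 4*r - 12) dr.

-log(r - 2)/20 - 11*log(r + 2)/4 + 14*log(r + 3)/5 + C

Factor the denominator: (r - 2)*(r + 2)*(r + 3).
Partial-fraction decomposition: 14/(5*(r + 3)) - 11/(4*(r + 2)) - 1/(20*(r - 2)).
Integrate each term: A/(r−a) contributes A·log|r−a|.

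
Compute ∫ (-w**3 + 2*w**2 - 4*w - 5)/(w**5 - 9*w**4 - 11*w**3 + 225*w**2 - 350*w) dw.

log(w)/70 - 139*log(w - 7)/420 + log(w - 5)/3 - 13*log(w - 2)/210 + 19*log(w + 5)/420 + C

Factor the denominator: w*(w - 7)*(w - 5)*(w - 2)*(w + 5).
Partial-fraction decomposition: 19/(420*(w + 5)) - 13/(210*(w - 2)) + 1/(3*(w - 5)) - 139/(420*(w - 7)) + 1/(70*w).
Integrate each term: A/(w−a) contributes A·log|w−a|.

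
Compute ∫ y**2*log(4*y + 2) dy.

y**3*log(4*y + 2)/3 - y**3/9 + y**2/12 - y/12 + log(2*y + 1)/24 + C

Use integration by parts with u = log(4*y + 2), dv = y**2 dy.
Then du = 4/(4*y + 2) dy and v = y**3/3.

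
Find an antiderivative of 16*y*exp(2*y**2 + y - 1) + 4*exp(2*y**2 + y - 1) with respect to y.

Let u = 2*y**2 + y - 1, so du = (4*y + 1) dy.
Rewriting, the integral becomes 4·∫ e^u du = 4·e^u.
Substituting back, u = 2*y**2 + y - 1.

4*exp(2*y**2 + y - 1) + C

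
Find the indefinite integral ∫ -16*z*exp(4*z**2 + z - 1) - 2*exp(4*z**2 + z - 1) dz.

Let u = 4*z**2 + z - 1, so du = (8*z + 1) dz.
Rewriting, the integral becomes -2·∫ e^u du = -2·e^u.
Substituting back, u = 4*z**2 + z - 1.

-2*exp(4*z**2 + z - 1) + C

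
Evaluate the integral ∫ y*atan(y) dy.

y**2*atan(y)/2 - y/2 + atan(y)/2 + C

Use integration by parts with u = arctan(y), dv = y dy.
Then du = 1/(y**2 + 1) dy.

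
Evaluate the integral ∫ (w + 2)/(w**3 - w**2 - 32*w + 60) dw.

Factor the denominator: (w - 5)*(w - 2)*(w + 6).
Partial-fraction decomposition: -1/(22*(w + 6)) - 1/(6*(w - 2)) + 7/(33*(w - 5)).
Integrate each term: A/(w−a) contributes A·log|w−a|.

7*log(w - 5)/33 - log(w - 2)/6 - log(w + 6)/22 + C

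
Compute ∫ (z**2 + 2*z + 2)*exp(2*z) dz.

Use integration by parts with u = z**2 + 2*z + 2, dv = exp(2*z) dz, so v = exp(2*z)/2.
Apply parts 2 times (tabular method): alternate signs, differentiate u down to 0, integrate dv up.

(2*z**2 + 2*z + 3)*exp(2*z)/4 + C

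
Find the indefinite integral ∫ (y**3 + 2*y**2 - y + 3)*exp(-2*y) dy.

Use integration by parts with u = y**3 + 2*y**2 - y + 3, dv = exp(-2*y) dy, so v = -exp(-2*y)/2.
Apply parts 3 times (tabular method): alternate signs, differentiate u down to 0, integrate dv up.

(-4*y**3 - 14*y**2 - 10*y - 17)*exp(-2*y)/8 + C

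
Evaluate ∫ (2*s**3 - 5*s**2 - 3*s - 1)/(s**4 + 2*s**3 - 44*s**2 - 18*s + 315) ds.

109*log(s - 5)/192 + log(s - 3)/120 - 91*log(s + 3)/192 + 911*log(s + 7)/480 + C

Factor the denominator: (s - 5)*(s - 3)*(s + 3)*(s + 7).
Partial-fraction decomposition: 911/(480*(s + 7)) - 91/(192*(s + 3)) + 1/(120*(s - 3)) + 109/(192*(s - 5)).
Integrate each term: A/(s−a) contributes A·log|s−a|.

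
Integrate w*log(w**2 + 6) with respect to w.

w**2*log(w**2 + 6)/2 - w**2/2 + 3*log(w**2 + 6) + C

Let u = w**2 + 6, so du = (2*w) dw.
The integral becomes (1/2)·∫ log(u) du; integrate by parts with u′=log(u), dv′=du.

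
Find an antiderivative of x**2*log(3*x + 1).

Use integration by parts with u = log(3*x + 1), dv = x**2 dx.
Then du = 3/(3*x + 1) dx and v = x**3/3.

x**3*log(3*x + 1)/3 - x**3/9 + x**2/18 - x/27 + log(3*x + 1)/81 + C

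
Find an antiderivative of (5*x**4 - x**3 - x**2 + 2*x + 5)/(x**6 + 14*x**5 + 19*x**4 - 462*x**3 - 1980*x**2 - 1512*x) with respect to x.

Factor the denominator: x*(x - 6)*(x + 1)*(x + 6)**2*(x + 7).
Partial-fraction decomposition: -6145/(273*(x + 7)) + 53821/(2400*(x + 6)) - 6653/(360*(x + 6)**2) + 4/(525*(x + 1)) + 6245/(78624*(x - 6)) - 5/(1512*x).
Integrate each term; A/(x−a) gives A·log|x−a|; A/(x−a)² gives −A/(x−a).

-5*log(x)/1512 + 6245*log(x - 6)/78624 + 4*log(x + 1)/525 + 53821*log(x + 6)/2400 - 6145*log(x + 7)/273 + 6653/(360*x + 2160) + C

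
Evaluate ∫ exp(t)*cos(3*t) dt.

Let I denote the integral. Integrate by parts with u = cos(3*t), dv = exp(t) dt, so v = exp(t): I = exp(t)*cos(3*t) + 3·∫ exp(t)*sin(3*t) dt.
Apply parts again with u = sin(3*t), dv = exp(t) dt: ∫ exp(t)*sin(3*t) dt = exp(t)*sin(3*t) − 3·I. Substituting back brings back I: I = 3*exp(t)*sin(3*t) + exp(t)*cos(3*t) − 9·I.
Solving for I: (1 + 9)·I equals the remaining terms, so I = (1/10)·(3*exp(t)*sin(3*t) + exp(t)*cos(3*t)).

3*exp(t)*sin(3*t)/10 + exp(t)*cos(3*t)/10 + C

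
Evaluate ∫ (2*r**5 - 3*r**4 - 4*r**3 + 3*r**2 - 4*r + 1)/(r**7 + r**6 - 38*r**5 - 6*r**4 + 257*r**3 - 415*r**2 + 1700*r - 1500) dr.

3931*log(r - 5)/23200 - 151*log(r - 3)/3328 - log(r - 1)/288 - 6510853*log(r + 5)/48441600 + 151*log(r**2 + 4)/21866 + 869*atan(r/2)/21866 - 7529/(13920*r + 69600) + C

Factor the denominator: (r - 5)*(r - 3)*(r - 1)*(r + 5)**2*(r**2 + 4).
Partial-fraction decomposition: (151*r + 869)/(10933*(r**2 + 4)) - 6510853/(48441600*(r + 5)) + 7529/(13920*(r + 5)**2) - 1/(288*(r - 1)) - 151/(3328*(r - 3)) + 3931/(23200*(r - 5)).
Integrate each term; A/(r−a) gives A·log|r−a|; the (Br+D)/(r²+p²) term gives a log and an atan.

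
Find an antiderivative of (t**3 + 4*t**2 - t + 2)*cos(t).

t**3*sin(t) + 4*t**2*sin(t) + 3*t**2*cos(t) - 7*t*sin(t) + 8*t*cos(t) - 6*sin(t) - 7*cos(t) + C

Use integration by parts with u = t**3 + 4*t**2 - t + 2, dv = cos(t) dt, so v = sin(t).
Apply parts 3 times (tabular method): alternate signs, differentiate u down to 0, integrate dv up.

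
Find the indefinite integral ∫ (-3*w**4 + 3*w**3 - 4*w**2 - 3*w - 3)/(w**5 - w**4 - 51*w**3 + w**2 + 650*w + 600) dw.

Factor the denominator: (w - 6)*(w - 5)*(w + 1)*(w + 4)*(w + 5).
Partial-fraction decomposition: -1169/(220*(w + 5)) + 203/(54*(w + 4)) - 5/(252*(w + 1)) + 809/(270*(w - 5)) - 681/(154*(w - 6)).
Integrate each term: A/(w−a) contributes A·log|w−a|.

-681*log(w - 6)/154 + 809*log(w - 5)/270 - 5*log(w + 1)/252 + 203*log(w + 4)/54 - 1169*log(w + 5)/220 + C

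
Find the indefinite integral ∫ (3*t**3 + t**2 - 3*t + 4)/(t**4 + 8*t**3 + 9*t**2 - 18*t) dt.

-2*log(t)/9 + 5*log(t - 1)/28 - 59*log(t + 3)/36 + 295*log(t + 6)/63 + C

Factor the denominator: t*(t - 1)*(t + 3)*(t + 6).
Partial-fraction decomposition: 295/(63*(t + 6)) - 59/(36*(t + 3)) + 5/(28*(t - 1)) - 2/(9*t).
Integrate each term: A/(t−a) contributes A·log|t−a|.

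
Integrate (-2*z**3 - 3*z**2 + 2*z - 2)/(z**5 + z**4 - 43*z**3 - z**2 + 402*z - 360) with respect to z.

Factor the denominator: (z - 5)*(z - 3)*(z - 1)*(z + 4)*(z + 6).
Partial-fraction decomposition: 155/(693*(z + 6)) - 1/(9*(z + 4)) - 1/(56*(z - 1)) + 11/(36*(z - 3)) - 317/(792*(z - 5)).
Integrate each term: A/(z−a) contributes A·log|z−a|.

-317*log(z - 5)/792 + 11*log(z - 3)/36 - log(z - 1)/56 - log(z + 4)/9 + 155*log(z + 6)/693 + C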